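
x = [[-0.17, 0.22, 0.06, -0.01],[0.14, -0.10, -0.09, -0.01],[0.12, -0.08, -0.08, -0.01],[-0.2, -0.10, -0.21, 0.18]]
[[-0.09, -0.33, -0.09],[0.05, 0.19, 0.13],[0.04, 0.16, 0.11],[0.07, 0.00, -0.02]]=x@[[0.19, 0.50, 0.44], [-0.24, -1.09, 0.13], [-0.02, -0.09, -0.81], [0.43, -0.13, -0.49]]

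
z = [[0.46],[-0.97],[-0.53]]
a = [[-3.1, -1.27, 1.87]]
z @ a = [[-1.43, -0.58, 0.86], [3.01, 1.23, -1.81], [1.64, 0.67, -0.99]]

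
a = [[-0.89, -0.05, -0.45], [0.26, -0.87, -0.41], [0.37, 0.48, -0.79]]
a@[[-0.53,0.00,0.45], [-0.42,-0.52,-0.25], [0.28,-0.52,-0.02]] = [[0.37, 0.26, -0.38], [0.11, 0.67, 0.34], [-0.62, 0.16, 0.06]]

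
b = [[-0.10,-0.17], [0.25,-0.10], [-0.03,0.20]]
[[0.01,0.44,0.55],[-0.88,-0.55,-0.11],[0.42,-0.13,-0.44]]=b @ [[-2.86, -2.61, -1.41], [1.65, -1.06, -2.43]]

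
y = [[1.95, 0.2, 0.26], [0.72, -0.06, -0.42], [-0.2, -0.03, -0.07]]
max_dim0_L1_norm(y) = 2.87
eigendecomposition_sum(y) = [[1.95,0.19,0.21], [0.72,0.07,0.08], [-0.20,-0.02,-0.02]] + [[-0.0, 0.0, -0.00], [0.00, -0.00, 0.02], [-0.00, 0.00, -0.00]] + [[0.0, 0.01, 0.05], [-0.00, -0.13, -0.51], [-0.00, -0.01, -0.04]]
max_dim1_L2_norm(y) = 1.98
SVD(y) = [[-0.94,0.32,0.13],[-0.33,-0.94,-0.08],[0.10,-0.12,0.99]] @ diag([2.0980141656346385, 0.5026268621261284, 0.0016728017321849039]) @ [[-1.0, -0.08, -0.05], [-0.07, 0.25, 0.97], [-0.07, 0.97, -0.25]]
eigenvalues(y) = [2.0, -0.01, -0.17]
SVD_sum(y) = [[1.96, 0.16, 0.11], [0.69, 0.06, 0.04], [-0.20, -0.02, -0.01]] + [[-0.01, 0.04, 0.15], [0.03, -0.12, -0.46], [0.00, -0.01, -0.06]] + [[-0.0, 0.0, -0.0], [0.0, -0.0, 0.00], [-0.0, 0.0, -0.00]]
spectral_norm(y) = 2.10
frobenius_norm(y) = 2.16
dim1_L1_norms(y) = [2.41, 1.2, 0.3]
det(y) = 0.00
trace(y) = 1.82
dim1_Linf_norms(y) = [1.95, 0.72, 0.2]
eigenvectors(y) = [[0.93, 0.07, -0.1], [0.35, -0.97, 0.99], [-0.1, 0.24, 0.09]]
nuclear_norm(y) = 2.60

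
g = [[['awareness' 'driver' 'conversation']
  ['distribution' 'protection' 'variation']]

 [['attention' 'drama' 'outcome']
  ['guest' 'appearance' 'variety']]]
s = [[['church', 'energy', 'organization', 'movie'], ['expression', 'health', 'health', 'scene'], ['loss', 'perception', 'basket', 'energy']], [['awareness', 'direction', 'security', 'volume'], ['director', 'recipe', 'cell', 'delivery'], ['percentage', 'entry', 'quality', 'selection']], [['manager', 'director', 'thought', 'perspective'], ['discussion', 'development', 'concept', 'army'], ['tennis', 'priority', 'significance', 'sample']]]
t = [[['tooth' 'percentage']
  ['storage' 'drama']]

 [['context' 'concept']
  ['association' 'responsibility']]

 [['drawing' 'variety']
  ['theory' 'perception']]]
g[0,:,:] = [['awareness', 'driver', 'conversation'], ['distribution', 'protection', 'variation']]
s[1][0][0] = 'awareness'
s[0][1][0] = 'expression'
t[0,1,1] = 'drama'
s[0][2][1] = 'perception'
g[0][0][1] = 'driver'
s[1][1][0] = 'director'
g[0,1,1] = 'protection'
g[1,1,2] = 'variety'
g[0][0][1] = 'driver'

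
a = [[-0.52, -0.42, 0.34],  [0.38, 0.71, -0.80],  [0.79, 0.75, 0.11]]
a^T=[[-0.52, 0.38, 0.79],[-0.42, 0.71, 0.75],[0.34, -0.80, 0.11]]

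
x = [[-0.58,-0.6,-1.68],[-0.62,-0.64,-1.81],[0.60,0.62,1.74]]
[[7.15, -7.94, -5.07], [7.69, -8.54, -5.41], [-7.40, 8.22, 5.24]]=x @ [[3.43, 2.06, 4.87], [-4.93, 0.32, 4.98], [-3.68, 3.90, -0.44]]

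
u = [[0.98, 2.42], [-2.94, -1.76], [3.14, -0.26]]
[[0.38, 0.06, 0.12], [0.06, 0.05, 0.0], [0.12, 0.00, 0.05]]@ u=[[0.57,0.78],[-0.09,0.06],[0.27,0.28]]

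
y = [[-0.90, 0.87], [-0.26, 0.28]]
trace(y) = -0.62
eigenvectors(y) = [[-0.96,-0.68], [-0.27,-0.73]]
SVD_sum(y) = [[-0.90, 0.87], [-0.27, 0.27]] + [[-0.00, -0.0],[0.01, 0.01]]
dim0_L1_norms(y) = [1.16, 1.15]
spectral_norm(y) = 1.31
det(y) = -0.03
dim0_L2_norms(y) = [0.94, 0.91]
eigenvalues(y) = [-0.66, 0.04]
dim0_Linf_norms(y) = [0.9, 0.87]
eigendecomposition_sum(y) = [[-0.89, 0.82], [-0.25, 0.23]] + [[-0.01, 0.05], [-0.01, 0.05]]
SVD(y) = [[-0.96, -0.29], [-0.29, 0.96]] @ diag([1.308629553264037, 0.019715281483326293]) @ [[0.72, -0.70], [0.70, 0.72]]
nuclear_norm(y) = 1.33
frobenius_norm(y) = 1.31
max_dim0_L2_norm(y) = 0.94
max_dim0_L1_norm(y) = 1.16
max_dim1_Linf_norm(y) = 0.9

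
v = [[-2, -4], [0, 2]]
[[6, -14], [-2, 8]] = v@[[-1, -1], [-1, 4]]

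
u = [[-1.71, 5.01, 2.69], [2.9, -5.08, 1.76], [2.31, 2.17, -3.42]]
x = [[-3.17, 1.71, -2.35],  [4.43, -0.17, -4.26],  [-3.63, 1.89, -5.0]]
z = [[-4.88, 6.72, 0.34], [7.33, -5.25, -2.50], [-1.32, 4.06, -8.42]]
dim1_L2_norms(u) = [5.94, 6.11, 4.66]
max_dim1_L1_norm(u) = 9.74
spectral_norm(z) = 12.72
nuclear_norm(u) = 15.38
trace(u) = -10.21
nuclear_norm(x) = 14.29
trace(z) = -18.55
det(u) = 95.37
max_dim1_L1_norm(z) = 15.08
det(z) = 179.43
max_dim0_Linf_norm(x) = 5.0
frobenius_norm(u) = 9.71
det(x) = 17.88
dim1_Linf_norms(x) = [3.17, 4.43, 5.0]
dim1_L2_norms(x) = [4.3, 6.15, 6.46]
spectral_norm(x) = 7.69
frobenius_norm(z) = 15.68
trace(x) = -8.34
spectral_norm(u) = 7.93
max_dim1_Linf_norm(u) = 5.08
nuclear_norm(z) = 23.31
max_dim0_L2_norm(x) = 6.98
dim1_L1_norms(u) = [9.41, 9.74, 7.9]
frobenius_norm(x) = 9.90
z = x + u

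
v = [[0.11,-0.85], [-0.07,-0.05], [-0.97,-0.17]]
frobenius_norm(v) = 1.31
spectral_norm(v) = 0.99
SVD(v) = [[0.16, -0.99], [0.08, -0.03], [0.98, 0.16]] @ diag([0.9911843792537639, 0.8540219706326829]) @ [[-0.95,-0.31],[-0.31,0.95]]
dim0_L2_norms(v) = [0.98, 0.87]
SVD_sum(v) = [[-0.15, -0.05], [-0.08, -0.03], [-0.93, -0.30]] + [[0.26, -0.80],[0.01, -0.02],[-0.04, 0.13]]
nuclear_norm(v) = 1.85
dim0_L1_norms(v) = [1.15, 1.07]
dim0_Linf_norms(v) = [0.97, 0.85]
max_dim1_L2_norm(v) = 0.98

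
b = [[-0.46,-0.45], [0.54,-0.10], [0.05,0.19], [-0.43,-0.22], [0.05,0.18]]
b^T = [[-0.46, 0.54, 0.05, -0.43, 0.05], [-0.45, -0.1, 0.19, -0.22, 0.18]]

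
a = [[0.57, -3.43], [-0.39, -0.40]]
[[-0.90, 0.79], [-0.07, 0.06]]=a @ [[-0.08, 0.07], [0.25, -0.22]]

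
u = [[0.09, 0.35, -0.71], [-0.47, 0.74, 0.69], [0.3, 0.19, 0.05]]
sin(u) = [[0.10, 0.35, -0.77],[-0.47, 0.66, 0.61],[0.32, 0.16, 0.02]]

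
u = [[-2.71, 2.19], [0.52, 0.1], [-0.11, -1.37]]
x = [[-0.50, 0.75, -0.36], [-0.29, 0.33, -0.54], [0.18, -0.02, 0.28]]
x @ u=[[1.78, -0.53], [1.02, 0.14], [-0.53, 0.01]]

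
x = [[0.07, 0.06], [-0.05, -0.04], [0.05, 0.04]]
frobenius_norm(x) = 0.13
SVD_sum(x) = [[0.07, 0.06], [-0.05, -0.04], [0.05, 0.04]] + [[-0.0,  0.00],[-0.00,  0.0],[0.0,  -0.00]]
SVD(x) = [[-0.71, -0.70], [0.50, -0.5], [-0.5, 0.50]] @ diag([0.12920993849511248, 0.002189016694604485]) @ [[-0.77, -0.64], [0.64, -0.77]]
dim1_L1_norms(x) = [0.13, 0.09, 0.09]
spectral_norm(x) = 0.13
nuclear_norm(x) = 0.13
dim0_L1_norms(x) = [0.17, 0.14]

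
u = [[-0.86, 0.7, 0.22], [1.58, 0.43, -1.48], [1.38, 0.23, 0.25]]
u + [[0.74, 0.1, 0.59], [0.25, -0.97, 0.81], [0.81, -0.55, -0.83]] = [[-0.12, 0.80, 0.81], [1.83, -0.54, -0.67], [2.19, -0.32, -0.58]]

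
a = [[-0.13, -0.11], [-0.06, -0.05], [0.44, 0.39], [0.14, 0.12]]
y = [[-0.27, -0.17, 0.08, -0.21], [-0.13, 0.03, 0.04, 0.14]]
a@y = [[0.05, 0.02, -0.01, 0.01], [0.02, 0.01, -0.01, 0.01], [-0.17, -0.06, 0.05, -0.04], [-0.05, -0.02, 0.02, -0.01]]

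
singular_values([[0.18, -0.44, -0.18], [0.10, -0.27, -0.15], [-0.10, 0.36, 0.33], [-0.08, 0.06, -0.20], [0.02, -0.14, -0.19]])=[0.8, 0.27, 0.0]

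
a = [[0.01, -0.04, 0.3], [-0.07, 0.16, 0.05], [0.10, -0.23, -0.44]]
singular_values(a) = [0.58, 0.22, 0.0]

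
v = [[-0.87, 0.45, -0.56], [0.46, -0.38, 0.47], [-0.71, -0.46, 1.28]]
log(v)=[[-0.19+2.88j, (-0.65-0.25j), 0.04+0.66j],[(-1.81+0.27j), (-2.62+3.4j), 0.25-0.69j],[(-0.87+1.26j), (-1.35+1.18j), (0.4+0.01j)]]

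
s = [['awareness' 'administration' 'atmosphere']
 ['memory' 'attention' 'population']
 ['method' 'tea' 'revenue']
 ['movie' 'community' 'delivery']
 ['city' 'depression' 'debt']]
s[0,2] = 'atmosphere'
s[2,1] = 'tea'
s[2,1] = 'tea'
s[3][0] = 'movie'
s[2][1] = 'tea'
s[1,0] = 'memory'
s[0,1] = 'administration'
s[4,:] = ['city', 'depression', 'debt']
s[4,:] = ['city', 'depression', 'debt']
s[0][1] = 'administration'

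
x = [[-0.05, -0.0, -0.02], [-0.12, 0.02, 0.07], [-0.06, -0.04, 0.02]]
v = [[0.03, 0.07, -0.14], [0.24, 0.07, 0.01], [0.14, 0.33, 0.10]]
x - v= [[-0.08, -0.07, 0.12], [-0.36, -0.05, 0.06], [-0.20, -0.37, -0.08]]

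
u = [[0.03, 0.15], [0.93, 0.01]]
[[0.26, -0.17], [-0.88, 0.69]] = u @[[-0.97, 0.76], [1.95, -1.27]]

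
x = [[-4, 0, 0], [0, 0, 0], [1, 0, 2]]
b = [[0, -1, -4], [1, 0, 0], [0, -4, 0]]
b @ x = [[-4, 0, -8], [-4, 0, 0], [0, 0, 0]]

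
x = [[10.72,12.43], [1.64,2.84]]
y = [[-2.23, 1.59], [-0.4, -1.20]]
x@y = [[-28.88,2.13], [-4.79,-0.8]]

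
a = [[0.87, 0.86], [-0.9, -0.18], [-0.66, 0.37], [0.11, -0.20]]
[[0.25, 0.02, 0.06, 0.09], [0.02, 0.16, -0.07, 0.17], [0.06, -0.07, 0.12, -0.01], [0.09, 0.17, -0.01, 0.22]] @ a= [[0.17, 0.22], [-0.06, -0.07], [0.03, 0.11], [-0.04, -0.00]]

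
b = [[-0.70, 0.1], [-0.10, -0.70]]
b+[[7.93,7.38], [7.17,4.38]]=[[7.23,7.48], [7.07,3.68]]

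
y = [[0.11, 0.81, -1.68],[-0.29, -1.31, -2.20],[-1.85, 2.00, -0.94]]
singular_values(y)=[3.19, 2.69, 1.02]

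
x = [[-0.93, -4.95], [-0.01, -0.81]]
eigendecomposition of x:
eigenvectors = [[-1.0, 1.00], [-0.03, -0.06]]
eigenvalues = [-1.1, -0.64]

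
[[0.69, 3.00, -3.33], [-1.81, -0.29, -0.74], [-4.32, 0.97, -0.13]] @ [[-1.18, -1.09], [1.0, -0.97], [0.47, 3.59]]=[[0.62, -15.62], [1.50, -0.4], [6.01, 3.30]]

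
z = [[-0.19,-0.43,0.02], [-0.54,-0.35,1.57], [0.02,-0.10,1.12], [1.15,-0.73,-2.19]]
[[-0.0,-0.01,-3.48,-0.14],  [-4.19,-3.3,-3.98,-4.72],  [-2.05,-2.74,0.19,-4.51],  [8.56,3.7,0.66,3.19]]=z @ [[2.8, -1.09, 5.35, -3.44], [-1.32, 0.39, 5.75, 1.67], [-2.00, -2.39, 0.59, -3.82]]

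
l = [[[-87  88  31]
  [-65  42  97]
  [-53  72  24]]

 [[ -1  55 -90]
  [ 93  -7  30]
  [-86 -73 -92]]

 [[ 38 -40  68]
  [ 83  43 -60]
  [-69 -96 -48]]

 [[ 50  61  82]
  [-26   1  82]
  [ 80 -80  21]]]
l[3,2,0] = 80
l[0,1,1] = 42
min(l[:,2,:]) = -96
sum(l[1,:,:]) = -171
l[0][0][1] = 88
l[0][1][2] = 97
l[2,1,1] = 43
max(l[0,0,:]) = 88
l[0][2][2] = 24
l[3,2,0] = 80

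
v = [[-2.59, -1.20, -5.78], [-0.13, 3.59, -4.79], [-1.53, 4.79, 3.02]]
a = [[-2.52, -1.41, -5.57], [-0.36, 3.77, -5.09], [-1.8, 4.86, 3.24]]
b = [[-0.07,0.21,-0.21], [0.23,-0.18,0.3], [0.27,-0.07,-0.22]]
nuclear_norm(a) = 17.28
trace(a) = 4.49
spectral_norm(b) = 0.51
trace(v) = 4.02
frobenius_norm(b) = 0.63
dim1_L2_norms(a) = [6.27, 6.34, 6.11]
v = a + b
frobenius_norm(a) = 10.82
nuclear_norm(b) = 0.96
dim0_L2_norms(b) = [0.36, 0.29, 0.43]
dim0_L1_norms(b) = [0.57, 0.46, 0.73]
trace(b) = -0.47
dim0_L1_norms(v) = [4.25, 9.58, 13.59]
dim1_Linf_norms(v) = [5.78, 4.79, 4.79]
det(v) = -124.92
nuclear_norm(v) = 16.86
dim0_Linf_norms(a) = [2.52, 4.86, 5.57]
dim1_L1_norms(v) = [9.57, 8.51, 9.34]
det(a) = -135.74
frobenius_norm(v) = 10.57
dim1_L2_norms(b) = [0.31, 0.42, 0.36]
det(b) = 0.02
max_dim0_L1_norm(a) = 13.9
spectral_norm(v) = 8.24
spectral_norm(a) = 8.34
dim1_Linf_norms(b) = [0.21, 0.3, 0.27]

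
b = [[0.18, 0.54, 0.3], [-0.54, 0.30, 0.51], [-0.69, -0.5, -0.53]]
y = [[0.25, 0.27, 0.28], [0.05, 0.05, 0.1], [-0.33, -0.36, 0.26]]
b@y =[[-0.03, -0.03, 0.18], [-0.29, -0.31, 0.01], [-0.02, -0.02, -0.38]]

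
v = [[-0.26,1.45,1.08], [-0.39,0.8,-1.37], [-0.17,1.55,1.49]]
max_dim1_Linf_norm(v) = 1.55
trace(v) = 2.03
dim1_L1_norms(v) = [2.79, 2.56, 3.21]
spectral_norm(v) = 2.84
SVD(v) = [[-0.64,-0.17,-0.75],[0.13,-0.98,0.12],[-0.76,-0.02,0.65]] @ diag([2.835821452577083, 1.6166138022157395, 0.04094512900419744]) @ [[0.09,-0.70,-0.70], [0.27,-0.66,0.7], [0.96,0.25,-0.13]]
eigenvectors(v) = [[-0.96+0.00j, (-0.01+0.5j), -0.01-0.50j], [-0.23+0.00j, -0.63+0.00j, -0.63-0.00j], [(0.13+0j), (0.11+0.59j), (0.11-0.59j)]]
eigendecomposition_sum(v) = [[(-0.05+0j), 0.01-0.00j, (0.04-0j)], [-0.01+0.00j, 0.00-0.00j, 0.01-0.00j], [(0.01-0j), -0.00+0.00j, (-0.01+0j)]] + [[(-0.11+0.15j), 0.72-0.30j, (0.52+0.55j)], [(-0.19-0.13j), (0.4+0.91j), (-0.69+0.67j)], [(-0.09+0.2j), 0.78-0.53j, (0.75+0.52j)]] + [[(-0.11-0.15j),  (0.72+0.3j),  (0.52-0.55j)], [-0.19+0.13j,  0.40-0.91j,  -0.69-0.67j], [(-0.09-0.2j),  (0.78+0.53j),  (0.75-0.52j)]]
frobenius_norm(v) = 3.26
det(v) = -0.19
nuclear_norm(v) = 4.49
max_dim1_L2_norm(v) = 2.16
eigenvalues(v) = [(-0.05+0j), (1.04+1.58j), (1.04-1.58j)]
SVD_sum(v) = [[-0.16,1.27,1.27], [0.03,-0.26,-0.26], [-0.19,1.52,1.52]] + [[-0.08, 0.19, -0.20], [-0.43, 1.06, -1.11], [-0.01, 0.02, -0.03]] + [[-0.03, -0.01, 0.0], [0.00, 0.00, -0.00], [0.03, 0.01, -0.0]]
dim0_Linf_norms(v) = [0.39, 1.55, 1.49]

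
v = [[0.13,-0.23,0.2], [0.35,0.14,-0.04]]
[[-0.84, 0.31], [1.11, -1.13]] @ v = [[-0.0,  0.24,  -0.18],[-0.25,  -0.41,  0.27]]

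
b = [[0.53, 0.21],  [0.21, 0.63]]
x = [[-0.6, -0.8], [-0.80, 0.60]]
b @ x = [[-0.49, -0.3],[-0.63, 0.21]]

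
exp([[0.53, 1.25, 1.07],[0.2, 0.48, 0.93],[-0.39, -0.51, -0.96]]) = [[1.57, 1.63, 1.44], [0.12, 1.47, 0.82], [-0.36, -0.64, 0.03]]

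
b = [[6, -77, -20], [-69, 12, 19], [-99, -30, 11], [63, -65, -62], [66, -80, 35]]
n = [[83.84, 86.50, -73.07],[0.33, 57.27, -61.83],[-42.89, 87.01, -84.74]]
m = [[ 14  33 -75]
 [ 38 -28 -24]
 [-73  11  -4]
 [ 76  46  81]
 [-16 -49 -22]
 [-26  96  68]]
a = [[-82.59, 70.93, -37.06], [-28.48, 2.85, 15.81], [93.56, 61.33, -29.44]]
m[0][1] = 33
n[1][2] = -61.83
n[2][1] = 87.01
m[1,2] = -24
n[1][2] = -61.83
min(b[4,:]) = -80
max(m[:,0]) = 76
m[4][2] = -22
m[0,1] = 33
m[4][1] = -49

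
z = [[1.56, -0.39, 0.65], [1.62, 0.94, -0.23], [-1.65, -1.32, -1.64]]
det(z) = -4.44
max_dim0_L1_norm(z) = 4.83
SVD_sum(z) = [[1.13, 0.55, 0.6], [1.29, 0.62, 0.68], [-2.09, -1.01, -1.1]] + [[0.28, -0.16, -0.38], [0.44, -0.25, -0.6], [0.42, -0.24, -0.58]] + [[0.15, -0.78, 0.43], [-0.11, 0.57, -0.32], [0.01, -0.07, 0.04]]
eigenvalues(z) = [(1.24+1.11j), (1.24-1.11j), (-1.61+0j)]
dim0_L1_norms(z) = [4.83, 2.65, 2.52]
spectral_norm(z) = 3.32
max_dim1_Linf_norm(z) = 1.65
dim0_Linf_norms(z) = [1.65, 1.32, 1.64]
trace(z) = 0.86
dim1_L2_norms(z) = [1.73, 1.89, 2.67]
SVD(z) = [[-0.42, -0.42, 0.81],[-0.48, -0.65, -0.59],[0.77, -0.63, 0.07]] @ diag([3.3230841729496112, 1.195188240685062, 1.1190338014644323]) @ [[-0.81, -0.39, -0.43], [-0.56, 0.32, 0.76], [0.16, -0.86, 0.48]]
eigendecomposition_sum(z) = [[0.75+0.46j, (-0.27+0.42j), (0.19-0j)], [(0.85-1j), 0.56+0.49j, (0.04-0.28j)], [(-0.65+0.45j), (-0.24-0.37j), -0.07+0.16j]] + [[(0.75-0.46j), (-0.27-0.42j), (0.19+0j)], [(0.85+1j), 0.56-0.49j, (0.04+0.28j)], [(-0.65-0.45j), -0.24+0.37j, (-0.07-0.16j)]] + [[(0.06+0j), (0.15+0j), (0.27+0j)],[(-0.07-0j), -0.17-0.00j, (-0.31-0j)],[(-0.36-0j), (-0.83-0j), -1.51-0.00j]]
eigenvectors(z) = [[-0.08-0.49j, -0.08+0.49j, (-0.17+0j)], [(-0.74+0j), -0.74-0.00j, (0.2+0j)], [0.43+0.12j, (0.43-0.12j), (0.96+0j)]]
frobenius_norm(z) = 3.70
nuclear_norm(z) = 5.64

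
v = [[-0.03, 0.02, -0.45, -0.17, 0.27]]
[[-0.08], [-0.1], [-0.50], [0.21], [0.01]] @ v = [[0.00, -0.0, 0.04, 0.01, -0.02], [0.00, -0.00, 0.05, 0.02, -0.03], [0.02, -0.01, 0.22, 0.08, -0.14], [-0.01, 0.00, -0.09, -0.04, 0.06], [-0.0, 0.00, -0.0, -0.00, 0.0]]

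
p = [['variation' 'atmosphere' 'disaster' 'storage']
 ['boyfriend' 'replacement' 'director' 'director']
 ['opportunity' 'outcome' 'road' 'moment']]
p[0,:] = ['variation', 'atmosphere', 'disaster', 'storage']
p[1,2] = 'director'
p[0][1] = 'atmosphere'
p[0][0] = 'variation'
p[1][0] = 'boyfriend'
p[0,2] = 'disaster'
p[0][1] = 'atmosphere'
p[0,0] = 'variation'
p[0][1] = 'atmosphere'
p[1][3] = 'director'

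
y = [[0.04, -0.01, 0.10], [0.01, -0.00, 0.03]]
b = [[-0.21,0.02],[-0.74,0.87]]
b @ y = [[-0.01, 0.00, -0.02], [-0.02, 0.01, -0.05]]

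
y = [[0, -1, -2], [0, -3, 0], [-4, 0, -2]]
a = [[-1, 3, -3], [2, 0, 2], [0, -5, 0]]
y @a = [[-2, 10, -2], [-6, 0, -6], [4, -2, 12]]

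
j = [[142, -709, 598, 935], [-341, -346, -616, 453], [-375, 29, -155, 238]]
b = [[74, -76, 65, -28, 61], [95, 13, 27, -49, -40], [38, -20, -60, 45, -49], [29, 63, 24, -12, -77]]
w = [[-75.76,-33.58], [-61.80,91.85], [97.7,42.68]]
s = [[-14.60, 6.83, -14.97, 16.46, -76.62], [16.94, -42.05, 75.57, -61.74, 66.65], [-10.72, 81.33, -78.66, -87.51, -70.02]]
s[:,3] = [16.46, -61.74, -87.51]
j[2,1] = 29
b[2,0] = 38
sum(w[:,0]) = -39.86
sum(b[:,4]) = -105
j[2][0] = -375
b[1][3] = -49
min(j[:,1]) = -709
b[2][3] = 45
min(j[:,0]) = -375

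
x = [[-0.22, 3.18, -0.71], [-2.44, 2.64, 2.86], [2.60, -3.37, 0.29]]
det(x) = 22.643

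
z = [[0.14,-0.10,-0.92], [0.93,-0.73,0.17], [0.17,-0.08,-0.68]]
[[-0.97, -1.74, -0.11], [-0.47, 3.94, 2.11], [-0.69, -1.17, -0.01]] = z @[[0.59, 1.38, 1.02],[1.62, -3.07, -1.49],[0.97, 2.43, 0.44]]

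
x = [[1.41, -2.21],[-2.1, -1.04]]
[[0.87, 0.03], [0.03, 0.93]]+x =[[2.28, -2.18],  [-2.07, -0.11]]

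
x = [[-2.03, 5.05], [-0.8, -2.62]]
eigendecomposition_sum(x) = [[(-1.01+1.17j),(2.53+2.95j)], [(-0.4-0.47j),(-1.31+0.82j)]] + [[-1.01-1.17j,  (2.53-2.95j)],  [(-0.4+0.47j),  -1.31-0.82j]]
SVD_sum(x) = [[-1.43, 5.22], [0.61, -2.23]] + [[-0.60, -0.17], [-1.41, -0.39]]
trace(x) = -4.65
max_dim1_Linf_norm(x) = 5.05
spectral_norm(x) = 5.88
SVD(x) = [[-0.92, 0.39], [0.39, 0.92]] @ diag([5.881854366563756, 1.5910968576849338]) @ [[0.26, -0.96],[-0.96, -0.26]]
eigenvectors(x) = [[(0.93+0j), (0.93-0j)],[-0.05+0.37j, -0.05-0.37j]]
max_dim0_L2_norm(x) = 5.69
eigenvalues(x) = [(-2.33+1.99j), (-2.33-1.99j)]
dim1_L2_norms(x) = [5.44, 2.74]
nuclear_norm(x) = 7.47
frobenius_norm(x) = 6.09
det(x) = 9.36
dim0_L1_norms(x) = [2.83, 7.67]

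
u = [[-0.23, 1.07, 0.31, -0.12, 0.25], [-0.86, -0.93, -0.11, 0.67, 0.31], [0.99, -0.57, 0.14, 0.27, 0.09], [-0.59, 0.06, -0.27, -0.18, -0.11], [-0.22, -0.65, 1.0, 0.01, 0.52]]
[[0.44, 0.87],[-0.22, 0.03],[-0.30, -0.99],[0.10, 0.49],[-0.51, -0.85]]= u @ [[-0.04, -0.5],  [0.46, 0.77],  [-0.34, -0.86],  [0.09, -0.03],  [0.23, 0.78]]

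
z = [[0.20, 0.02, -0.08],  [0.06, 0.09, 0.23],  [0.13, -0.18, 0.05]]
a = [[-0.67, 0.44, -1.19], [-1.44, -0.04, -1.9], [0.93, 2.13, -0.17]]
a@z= [[-0.26, 0.24, 0.10], [-0.54, 0.31, 0.01], [0.29, 0.24, 0.41]]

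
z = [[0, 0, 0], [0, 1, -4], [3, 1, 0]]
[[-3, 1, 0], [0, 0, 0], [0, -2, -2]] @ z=[[0, 1, -4], [0, 0, 0], [-6, -4, 8]]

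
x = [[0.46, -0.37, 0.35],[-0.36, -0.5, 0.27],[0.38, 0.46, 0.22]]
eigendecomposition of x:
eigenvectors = [[0.36, 0.85, -0.47], [0.80, -0.14, 0.48], [-0.48, 0.51, 0.75]]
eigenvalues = [-0.83, 0.73, 0.28]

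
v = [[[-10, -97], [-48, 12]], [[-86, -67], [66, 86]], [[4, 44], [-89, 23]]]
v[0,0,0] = -10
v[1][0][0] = -86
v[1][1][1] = 86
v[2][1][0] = -89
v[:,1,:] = [[-48, 12], [66, 86], [-89, 23]]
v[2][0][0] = 4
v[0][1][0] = -48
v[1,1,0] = 66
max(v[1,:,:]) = 86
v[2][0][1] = 44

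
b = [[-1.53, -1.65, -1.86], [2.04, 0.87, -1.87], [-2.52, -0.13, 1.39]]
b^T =[[-1.53, 2.04, -2.52], [-1.65, 0.87, -0.13], [-1.86, -1.87, 1.39]]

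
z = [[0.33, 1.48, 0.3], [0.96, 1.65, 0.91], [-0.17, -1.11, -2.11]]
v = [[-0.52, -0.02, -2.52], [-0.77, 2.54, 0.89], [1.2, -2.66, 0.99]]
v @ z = [[0.24, 1.99, 5.14], [2.03, 2.06, 0.20], [-2.33, -3.71, -4.15]]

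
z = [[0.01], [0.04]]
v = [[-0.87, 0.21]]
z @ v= [[-0.01, 0.00], [-0.03, 0.01]]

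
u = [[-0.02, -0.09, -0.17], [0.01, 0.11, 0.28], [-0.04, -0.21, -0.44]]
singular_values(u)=[0.61, 0.03, 0.0]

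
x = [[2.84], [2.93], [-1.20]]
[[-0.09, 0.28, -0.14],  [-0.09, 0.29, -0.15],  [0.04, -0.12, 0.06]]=x @ [[-0.03, 0.10, -0.05]]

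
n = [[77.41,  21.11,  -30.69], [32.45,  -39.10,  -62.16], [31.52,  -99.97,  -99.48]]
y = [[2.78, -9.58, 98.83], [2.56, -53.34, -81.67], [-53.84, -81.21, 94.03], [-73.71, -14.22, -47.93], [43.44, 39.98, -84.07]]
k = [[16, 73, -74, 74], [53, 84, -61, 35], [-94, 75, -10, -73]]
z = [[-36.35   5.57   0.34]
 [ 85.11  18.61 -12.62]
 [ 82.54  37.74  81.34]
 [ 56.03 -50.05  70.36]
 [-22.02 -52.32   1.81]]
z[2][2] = 81.34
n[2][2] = -99.48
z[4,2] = 1.81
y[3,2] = -47.93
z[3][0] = 56.03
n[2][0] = 31.52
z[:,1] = [5.57, 18.61, 37.74, -50.05, -52.32]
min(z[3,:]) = -50.05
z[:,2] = [0.34, -12.62, 81.34, 70.36, 1.81]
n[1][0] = 32.45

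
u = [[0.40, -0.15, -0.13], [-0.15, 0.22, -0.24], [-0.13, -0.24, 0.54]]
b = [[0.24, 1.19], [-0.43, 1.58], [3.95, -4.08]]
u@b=[[-0.35, 0.77], [-1.08, 1.15], [2.20, -2.74]]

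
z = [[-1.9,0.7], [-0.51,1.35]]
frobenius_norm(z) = 2.49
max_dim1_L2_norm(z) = 2.02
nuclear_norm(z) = 3.26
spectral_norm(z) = 2.29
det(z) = -2.21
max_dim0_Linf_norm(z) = 1.9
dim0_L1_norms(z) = [2.41, 2.05]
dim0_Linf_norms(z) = [1.9, 1.35]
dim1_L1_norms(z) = [2.6, 1.86]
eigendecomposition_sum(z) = [[-1.85,0.41], [-0.3,0.07]] + [[-0.05,0.29], [-0.21,1.28]]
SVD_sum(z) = [[-1.62, 1.11], [-0.98, 0.67]] + [[-0.28, -0.41], [0.47, 0.68]]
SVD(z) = [[-0.86, -0.52], [-0.52, 0.86]] @ diag([2.292342082962409, 0.9632070258670062]) @ [[0.82,-0.57], [0.57,0.82]]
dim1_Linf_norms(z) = [1.9, 1.35]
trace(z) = -0.55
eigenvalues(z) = [-1.79, 1.24]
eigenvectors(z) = [[-0.99,-0.22],[-0.16,-0.98]]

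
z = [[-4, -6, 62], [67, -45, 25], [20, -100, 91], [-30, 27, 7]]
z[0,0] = -4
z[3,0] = -30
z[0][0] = -4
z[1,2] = 25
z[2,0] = 20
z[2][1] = -100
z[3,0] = -30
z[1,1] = -45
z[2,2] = 91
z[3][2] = 7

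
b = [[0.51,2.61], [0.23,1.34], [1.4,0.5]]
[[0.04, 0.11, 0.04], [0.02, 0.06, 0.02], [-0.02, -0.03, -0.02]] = b @ [[-0.02,-0.04,-0.02], [0.02,0.05,0.02]]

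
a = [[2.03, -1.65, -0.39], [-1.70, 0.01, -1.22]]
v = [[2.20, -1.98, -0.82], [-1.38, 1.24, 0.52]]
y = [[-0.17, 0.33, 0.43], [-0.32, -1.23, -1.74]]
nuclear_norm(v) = 3.63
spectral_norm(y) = 2.22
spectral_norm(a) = 2.99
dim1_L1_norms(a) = [4.07, 2.93]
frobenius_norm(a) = 3.37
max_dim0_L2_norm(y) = 1.79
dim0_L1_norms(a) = [3.73, 1.66, 1.61]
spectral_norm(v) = 3.63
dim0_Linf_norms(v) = [2.2, 1.98, 0.82]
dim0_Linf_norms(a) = [2.03, 1.65, 1.22]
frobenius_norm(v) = 3.63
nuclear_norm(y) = 2.46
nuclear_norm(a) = 4.55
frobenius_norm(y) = 2.23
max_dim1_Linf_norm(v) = 2.2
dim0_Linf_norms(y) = [0.32, 1.23, 1.74]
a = y + v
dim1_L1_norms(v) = [5.0, 3.14]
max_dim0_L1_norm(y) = 2.17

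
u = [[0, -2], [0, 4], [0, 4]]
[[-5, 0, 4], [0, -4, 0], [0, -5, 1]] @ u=[[0, 26], [0, -16], [0, -16]]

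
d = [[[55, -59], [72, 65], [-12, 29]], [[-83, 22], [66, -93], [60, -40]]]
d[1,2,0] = 60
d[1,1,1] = -93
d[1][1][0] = 66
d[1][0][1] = 22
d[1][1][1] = -93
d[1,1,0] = 66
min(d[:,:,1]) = -93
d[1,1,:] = [66, -93]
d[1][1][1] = -93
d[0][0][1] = -59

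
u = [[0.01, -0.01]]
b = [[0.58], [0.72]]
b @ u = [[0.01, -0.01],[0.01, -0.01]]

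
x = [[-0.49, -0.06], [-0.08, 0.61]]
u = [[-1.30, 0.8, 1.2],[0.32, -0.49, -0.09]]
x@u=[[0.62, -0.36, -0.58], [0.30, -0.36, -0.15]]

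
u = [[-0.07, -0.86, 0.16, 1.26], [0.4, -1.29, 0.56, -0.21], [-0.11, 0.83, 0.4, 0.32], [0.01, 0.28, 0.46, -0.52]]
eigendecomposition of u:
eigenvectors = [[-0.41, -0.94, 0.73, -0.81],[-0.26, -0.28, 0.62, -0.52],[-0.8, 0.19, -0.28, 0.24],[-0.35, -0.02, -0.1, 0.13]]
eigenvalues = [0.76, -0.34, -1.04, -0.86]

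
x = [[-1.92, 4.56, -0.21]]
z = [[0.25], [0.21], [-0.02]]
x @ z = [[0.48]]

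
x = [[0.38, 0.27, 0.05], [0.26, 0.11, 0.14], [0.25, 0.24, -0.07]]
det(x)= 0.000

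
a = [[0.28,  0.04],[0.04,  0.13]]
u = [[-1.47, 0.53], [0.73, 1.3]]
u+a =[[-1.19, 0.57], [0.77, 1.43]]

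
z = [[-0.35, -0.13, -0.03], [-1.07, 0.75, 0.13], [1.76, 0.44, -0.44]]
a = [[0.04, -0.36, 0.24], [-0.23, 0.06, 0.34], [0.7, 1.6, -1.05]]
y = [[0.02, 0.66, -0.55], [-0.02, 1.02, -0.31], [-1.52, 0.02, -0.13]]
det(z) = 0.22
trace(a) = -0.95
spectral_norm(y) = 1.53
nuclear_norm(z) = 3.14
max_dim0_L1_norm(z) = 3.18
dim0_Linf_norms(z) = [1.76, 0.75, 0.44]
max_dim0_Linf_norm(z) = 1.76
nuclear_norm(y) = 3.13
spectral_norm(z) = 2.13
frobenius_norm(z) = 2.31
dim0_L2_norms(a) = [0.74, 1.64, 1.13]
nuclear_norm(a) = 2.61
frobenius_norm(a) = 2.12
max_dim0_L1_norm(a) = 2.02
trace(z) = -0.04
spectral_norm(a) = 2.09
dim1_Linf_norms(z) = [0.35, 1.07, 1.76]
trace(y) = 0.91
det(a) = -0.12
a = z @ y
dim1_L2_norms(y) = [0.86, 1.07, 1.53]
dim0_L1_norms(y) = [1.56, 1.7, 0.99]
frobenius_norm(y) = 2.05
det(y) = -0.55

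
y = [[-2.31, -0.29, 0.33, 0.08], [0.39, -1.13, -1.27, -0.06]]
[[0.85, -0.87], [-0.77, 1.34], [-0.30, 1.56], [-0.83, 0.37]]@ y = [[-2.3, 0.74, 1.39, 0.12],[2.30, -1.29, -1.96, -0.14],[1.3, -1.68, -2.08, -0.12],[2.06, -0.18, -0.74, -0.09]]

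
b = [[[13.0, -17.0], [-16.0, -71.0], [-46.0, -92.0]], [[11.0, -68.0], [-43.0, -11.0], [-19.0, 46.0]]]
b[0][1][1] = -71.0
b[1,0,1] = -68.0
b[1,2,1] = 46.0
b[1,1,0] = -43.0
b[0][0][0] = 13.0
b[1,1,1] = -11.0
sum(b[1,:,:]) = -84.0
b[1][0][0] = 11.0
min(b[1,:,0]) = -43.0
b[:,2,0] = [-46.0, -19.0]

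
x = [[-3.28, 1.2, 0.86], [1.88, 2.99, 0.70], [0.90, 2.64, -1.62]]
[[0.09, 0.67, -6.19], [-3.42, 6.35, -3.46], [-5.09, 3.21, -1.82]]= x @ [[-0.22, 0.59, 1.06], [-1.24, 1.55, -1.61], [1.0, 0.87, -0.91]]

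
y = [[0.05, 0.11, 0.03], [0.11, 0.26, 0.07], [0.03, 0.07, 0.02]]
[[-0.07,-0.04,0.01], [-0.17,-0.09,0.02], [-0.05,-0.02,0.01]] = y@[[0.10, -1.23, 0.14], [-0.56, 0.05, -0.33], [-0.48, 0.50, 1.23]]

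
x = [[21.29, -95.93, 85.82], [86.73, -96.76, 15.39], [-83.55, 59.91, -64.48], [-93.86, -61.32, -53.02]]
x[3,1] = -61.32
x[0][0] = 21.29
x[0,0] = 21.29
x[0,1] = -95.93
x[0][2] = 85.82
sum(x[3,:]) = -208.20000000000002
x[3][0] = -93.86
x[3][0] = -93.86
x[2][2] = -64.48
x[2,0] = -83.55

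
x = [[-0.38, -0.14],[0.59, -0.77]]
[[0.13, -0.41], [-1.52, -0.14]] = x @[[-0.84, 0.79], [1.33, 0.79]]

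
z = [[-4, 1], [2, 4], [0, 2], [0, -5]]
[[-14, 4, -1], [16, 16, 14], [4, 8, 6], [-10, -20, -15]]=z @ [[4, 0, 1], [2, 4, 3]]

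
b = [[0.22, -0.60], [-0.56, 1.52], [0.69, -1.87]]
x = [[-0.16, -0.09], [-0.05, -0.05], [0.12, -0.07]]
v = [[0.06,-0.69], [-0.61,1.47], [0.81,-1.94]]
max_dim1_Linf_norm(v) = 1.94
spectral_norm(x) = 0.21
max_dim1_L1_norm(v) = 2.75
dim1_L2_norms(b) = [0.64, 1.62, 1.99]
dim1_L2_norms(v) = [0.69, 1.59, 2.1]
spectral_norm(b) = 2.65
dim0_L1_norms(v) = [1.48, 4.1]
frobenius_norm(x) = 0.24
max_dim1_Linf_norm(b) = 1.87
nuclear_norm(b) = 2.65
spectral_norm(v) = 2.72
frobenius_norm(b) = 2.65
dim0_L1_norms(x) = [0.33, 0.21]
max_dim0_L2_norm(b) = 2.48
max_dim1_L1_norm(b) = 2.56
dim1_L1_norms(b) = [0.82, 2.08, 2.56]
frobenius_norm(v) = 2.73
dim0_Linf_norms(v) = [0.81, 1.94]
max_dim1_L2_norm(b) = 1.99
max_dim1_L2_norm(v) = 2.1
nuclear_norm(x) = 0.33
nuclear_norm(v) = 2.92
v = x + b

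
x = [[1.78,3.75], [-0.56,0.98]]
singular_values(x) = [4.2, 0.91]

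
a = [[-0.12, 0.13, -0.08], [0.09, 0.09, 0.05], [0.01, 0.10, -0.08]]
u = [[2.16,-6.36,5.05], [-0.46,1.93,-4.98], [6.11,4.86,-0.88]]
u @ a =[[-0.78, 0.21, -0.89], [0.18, -0.38, 0.53], [-0.3, 1.14, -0.18]]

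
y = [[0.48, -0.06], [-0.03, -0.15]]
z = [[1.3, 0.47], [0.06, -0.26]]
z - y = [[0.82,0.53], [0.09,-0.11]]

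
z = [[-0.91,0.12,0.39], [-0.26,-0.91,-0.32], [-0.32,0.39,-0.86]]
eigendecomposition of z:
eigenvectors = [[-0.18+0.50j, (-0.18-0.5j), -0.66+0.00j], [(-0.18-0.5j), -0.18+0.50j, -0.66+0.00j], [(-0.66+0j), (-0.66-0j), (0.35+0j)]]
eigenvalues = [(-0.84+0.54j), (-0.84-0.54j), (-1+0j)]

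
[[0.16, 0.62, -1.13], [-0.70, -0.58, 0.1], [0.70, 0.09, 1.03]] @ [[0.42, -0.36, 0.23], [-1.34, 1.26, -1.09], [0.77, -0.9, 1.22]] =[[-1.63, 1.74, -2.02],  [0.56, -0.57, 0.59],  [0.97, -1.07, 1.32]]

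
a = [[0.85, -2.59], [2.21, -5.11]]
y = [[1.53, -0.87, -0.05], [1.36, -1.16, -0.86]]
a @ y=[[-2.22, 2.26, 2.18], [-3.57, 4.0, 4.28]]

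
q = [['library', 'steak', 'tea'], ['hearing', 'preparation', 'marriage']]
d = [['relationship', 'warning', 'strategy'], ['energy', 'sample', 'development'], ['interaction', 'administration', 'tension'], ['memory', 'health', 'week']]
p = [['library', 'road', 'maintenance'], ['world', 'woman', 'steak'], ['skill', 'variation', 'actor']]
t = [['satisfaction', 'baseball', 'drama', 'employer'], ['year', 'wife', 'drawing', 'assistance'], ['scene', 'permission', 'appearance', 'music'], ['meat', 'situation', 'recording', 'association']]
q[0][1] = 'steak'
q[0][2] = 'tea'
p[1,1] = 'woman'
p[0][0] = 'library'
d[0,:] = ['relationship', 'warning', 'strategy']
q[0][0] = 'library'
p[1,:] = ['world', 'woman', 'steak']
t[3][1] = 'situation'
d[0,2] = 'strategy'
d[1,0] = 'energy'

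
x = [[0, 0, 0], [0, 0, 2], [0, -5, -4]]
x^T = [[0, 0, 0], [0, 0, -5], [0, 2, -4]]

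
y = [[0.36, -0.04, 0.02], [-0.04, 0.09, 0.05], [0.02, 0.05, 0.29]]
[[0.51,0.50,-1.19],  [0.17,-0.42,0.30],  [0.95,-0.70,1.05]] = y @ [[1.32, 1.17, -3.57], [0.74, -3.01, -0.43], [3.07, -1.96, 3.95]]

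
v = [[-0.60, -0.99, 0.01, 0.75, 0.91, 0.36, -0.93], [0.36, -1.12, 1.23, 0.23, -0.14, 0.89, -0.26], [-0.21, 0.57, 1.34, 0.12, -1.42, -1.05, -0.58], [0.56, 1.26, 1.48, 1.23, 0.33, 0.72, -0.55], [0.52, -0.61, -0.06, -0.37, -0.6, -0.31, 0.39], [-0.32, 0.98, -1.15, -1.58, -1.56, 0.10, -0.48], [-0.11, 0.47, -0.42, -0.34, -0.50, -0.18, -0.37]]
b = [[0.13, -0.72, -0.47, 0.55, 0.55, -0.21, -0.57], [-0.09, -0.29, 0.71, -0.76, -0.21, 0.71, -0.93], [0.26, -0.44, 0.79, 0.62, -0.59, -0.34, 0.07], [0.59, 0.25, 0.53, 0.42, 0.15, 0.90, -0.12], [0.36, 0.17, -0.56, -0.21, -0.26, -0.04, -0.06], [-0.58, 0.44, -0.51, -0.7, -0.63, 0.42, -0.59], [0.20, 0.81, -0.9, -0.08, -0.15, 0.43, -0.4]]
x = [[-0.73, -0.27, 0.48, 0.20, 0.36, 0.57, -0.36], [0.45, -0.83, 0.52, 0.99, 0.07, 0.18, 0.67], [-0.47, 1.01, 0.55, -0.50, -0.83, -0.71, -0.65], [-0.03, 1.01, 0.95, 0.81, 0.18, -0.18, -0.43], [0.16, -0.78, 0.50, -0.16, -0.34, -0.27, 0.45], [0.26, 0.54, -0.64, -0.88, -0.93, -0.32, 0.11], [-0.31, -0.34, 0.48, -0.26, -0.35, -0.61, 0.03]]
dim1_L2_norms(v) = [1.93, 1.96, 2.37, 2.56, 1.18, 2.75, 0.97]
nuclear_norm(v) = 11.84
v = x + b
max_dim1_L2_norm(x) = 1.85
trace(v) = -0.02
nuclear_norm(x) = 8.20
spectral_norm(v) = 3.61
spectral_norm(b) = 2.17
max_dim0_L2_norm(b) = 1.74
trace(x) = -0.83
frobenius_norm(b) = 3.53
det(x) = 0.07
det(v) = 0.44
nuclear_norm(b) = 8.13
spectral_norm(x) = 2.57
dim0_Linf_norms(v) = [0.6, 1.26, 1.48, 1.58, 1.56, 1.05, 0.93]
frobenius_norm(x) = 3.89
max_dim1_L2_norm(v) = 2.75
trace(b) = 0.81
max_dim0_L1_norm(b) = 4.47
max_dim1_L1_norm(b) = 3.87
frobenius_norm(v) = 5.44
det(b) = 0.46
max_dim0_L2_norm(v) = 2.65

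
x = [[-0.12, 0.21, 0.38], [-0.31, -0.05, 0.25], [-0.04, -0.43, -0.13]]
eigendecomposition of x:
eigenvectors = [[-0.69+0.00j, (-0.38+0.43j), -0.38-0.43j], [0.39+0.00j, (-0.59+0j), (-0.59-0j)], [(-0.61+0j), -0.12-0.56j, -0.12+0.56j]]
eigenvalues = [(0.1+0j), (-0.2+0.46j), (-0.2-0.46j)]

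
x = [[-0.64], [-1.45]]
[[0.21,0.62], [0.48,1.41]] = x@ [[-0.33, -0.97]]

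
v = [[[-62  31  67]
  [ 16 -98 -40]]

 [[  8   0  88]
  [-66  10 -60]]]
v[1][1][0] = -66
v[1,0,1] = 0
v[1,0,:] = [8, 0, 88]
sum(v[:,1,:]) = -238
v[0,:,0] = [-62, 16]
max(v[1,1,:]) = 10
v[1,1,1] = 10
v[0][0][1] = 31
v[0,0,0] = -62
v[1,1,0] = -66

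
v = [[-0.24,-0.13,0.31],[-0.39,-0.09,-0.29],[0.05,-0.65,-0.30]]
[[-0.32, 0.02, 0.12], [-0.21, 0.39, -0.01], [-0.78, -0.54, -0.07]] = v @ [[0.38, -0.97, -0.16], [1.31, 0.90, -0.03], [-0.19, -0.32, 0.26]]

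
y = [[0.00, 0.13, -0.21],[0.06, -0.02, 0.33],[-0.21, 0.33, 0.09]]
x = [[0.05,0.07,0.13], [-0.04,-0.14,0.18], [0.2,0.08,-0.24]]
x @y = [[-0.02, 0.05, 0.02], [-0.05, 0.06, -0.02], [0.06, -0.05, -0.04]]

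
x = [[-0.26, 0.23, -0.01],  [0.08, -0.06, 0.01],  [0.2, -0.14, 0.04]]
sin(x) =[[-0.26, 0.23, -0.01],[0.08, -0.06, 0.01],[0.2, -0.14, 0.04]]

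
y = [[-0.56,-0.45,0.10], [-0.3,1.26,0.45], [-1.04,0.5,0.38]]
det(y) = 0.133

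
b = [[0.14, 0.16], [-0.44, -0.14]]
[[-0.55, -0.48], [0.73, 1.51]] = b@[[-0.80, -3.44], [-2.71, 0.01]]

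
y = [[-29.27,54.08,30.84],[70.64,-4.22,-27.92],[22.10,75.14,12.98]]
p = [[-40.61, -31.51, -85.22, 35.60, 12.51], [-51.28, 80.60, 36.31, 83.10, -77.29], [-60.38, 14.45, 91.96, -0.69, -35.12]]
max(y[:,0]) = 70.64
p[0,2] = -85.22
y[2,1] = 75.14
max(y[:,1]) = 75.14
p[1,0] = -51.28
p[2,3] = -0.69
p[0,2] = -85.22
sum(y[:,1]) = 125.0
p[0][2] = -85.22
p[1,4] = -77.29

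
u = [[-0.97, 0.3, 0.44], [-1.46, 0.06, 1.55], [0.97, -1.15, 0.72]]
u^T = [[-0.97, -1.46, 0.97], [0.30, 0.06, -1.15], [0.44, 1.55, 0.72]]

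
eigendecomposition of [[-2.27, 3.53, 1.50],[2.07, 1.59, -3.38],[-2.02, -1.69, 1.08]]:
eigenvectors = [[0.29+0.00j,(0.87+0j),(0.87-0j)], [(0.79+0j),(-0.14+0.14j),-0.14-0.14j], [-0.54+0.00j,0.42+0.20j,0.42-0.20j]]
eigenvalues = [(4.64+0j), (-2.12+0.93j), (-2.12-0.93j)]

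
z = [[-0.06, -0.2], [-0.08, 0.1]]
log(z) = [[(-1.98+2.41j), (-0.18+2.1j)], [(-0.07+0.84j), -1.84+0.73j]]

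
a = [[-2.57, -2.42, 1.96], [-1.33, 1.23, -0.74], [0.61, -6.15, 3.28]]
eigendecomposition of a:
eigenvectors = [[-0.31,0.91,0.18], [0.27,0.33,0.52], [-0.91,0.24,0.84]]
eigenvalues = [5.29, -2.94, -0.41]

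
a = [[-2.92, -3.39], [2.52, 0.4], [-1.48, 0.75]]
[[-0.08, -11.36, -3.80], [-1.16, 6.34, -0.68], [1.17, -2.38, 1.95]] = a @ [[-0.54, 2.30, -0.52], [0.49, 1.37, 1.57]]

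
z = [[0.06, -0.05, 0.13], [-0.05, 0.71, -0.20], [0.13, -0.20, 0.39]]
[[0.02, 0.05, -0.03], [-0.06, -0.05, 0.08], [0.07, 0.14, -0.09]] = z @[[0.12, 0.24, -0.18], [-0.04, 0.03, 0.07], [0.11, 0.3, -0.13]]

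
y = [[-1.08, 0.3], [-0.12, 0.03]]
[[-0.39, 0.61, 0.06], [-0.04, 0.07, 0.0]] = y @ [[0.22, -0.59, 0.08], [-0.51, -0.08, 0.48]]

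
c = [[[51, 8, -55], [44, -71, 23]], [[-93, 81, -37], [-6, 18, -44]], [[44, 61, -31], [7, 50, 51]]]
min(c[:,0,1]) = 8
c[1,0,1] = 81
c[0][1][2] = 23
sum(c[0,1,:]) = -4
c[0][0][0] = 51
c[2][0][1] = 61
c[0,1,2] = 23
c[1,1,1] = 18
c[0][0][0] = 51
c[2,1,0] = 7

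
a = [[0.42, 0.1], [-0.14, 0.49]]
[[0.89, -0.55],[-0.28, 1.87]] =a @ [[2.11,-2.08],[0.03,3.23]]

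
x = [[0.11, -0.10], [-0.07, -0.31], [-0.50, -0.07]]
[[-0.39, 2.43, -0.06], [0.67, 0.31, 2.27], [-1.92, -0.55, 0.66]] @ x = [[-0.18, -0.71],[-1.08, -0.32],[-0.50, 0.32]]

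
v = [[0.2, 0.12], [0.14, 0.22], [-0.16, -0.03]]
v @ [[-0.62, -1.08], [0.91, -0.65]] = [[-0.01, -0.29],  [0.11, -0.29],  [0.07, 0.19]]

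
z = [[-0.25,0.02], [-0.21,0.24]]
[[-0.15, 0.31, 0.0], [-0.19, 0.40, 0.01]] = z @ [[0.56, -1.2, -0.00], [-0.29, 0.62, 0.04]]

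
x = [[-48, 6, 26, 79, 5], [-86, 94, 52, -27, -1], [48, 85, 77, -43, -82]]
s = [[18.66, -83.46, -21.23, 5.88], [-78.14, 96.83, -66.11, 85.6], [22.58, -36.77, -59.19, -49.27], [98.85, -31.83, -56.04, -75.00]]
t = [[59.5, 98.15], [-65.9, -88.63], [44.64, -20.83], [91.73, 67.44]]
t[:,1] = [98.15, -88.63, -20.83, 67.44]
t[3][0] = 91.73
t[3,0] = 91.73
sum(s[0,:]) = -80.15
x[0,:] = [-48, 6, 26, 79, 5]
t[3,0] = 91.73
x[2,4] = -82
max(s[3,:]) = 98.85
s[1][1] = 96.83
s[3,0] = 98.85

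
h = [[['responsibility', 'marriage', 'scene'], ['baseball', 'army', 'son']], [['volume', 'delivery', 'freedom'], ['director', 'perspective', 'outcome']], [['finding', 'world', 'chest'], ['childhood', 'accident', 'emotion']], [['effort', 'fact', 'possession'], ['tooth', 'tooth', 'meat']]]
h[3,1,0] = 'tooth'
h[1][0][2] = 'freedom'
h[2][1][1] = 'accident'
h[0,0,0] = 'responsibility'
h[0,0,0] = 'responsibility'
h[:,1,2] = ['son', 'outcome', 'emotion', 'meat']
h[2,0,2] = 'chest'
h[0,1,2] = 'son'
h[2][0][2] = 'chest'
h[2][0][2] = 'chest'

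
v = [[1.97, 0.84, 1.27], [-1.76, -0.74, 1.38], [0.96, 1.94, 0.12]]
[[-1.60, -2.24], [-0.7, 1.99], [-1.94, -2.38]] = v @ [[0.17, -0.78],  [-1.03, -0.84],  [-0.84, -0.0]]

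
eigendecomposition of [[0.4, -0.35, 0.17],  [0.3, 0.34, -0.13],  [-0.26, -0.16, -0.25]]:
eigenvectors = [[0.72+0.00j, 0.72-0.00j, -0.11+0.00j],[-0.02-0.64j, (-0.02+0.64j), (0.26+0j)],[-0.15+0.25j, (-0.15-0.25j), (0.96+0j)]]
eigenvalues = [(0.38+0.37j), (0.38-0.37j), (-0.26+0j)]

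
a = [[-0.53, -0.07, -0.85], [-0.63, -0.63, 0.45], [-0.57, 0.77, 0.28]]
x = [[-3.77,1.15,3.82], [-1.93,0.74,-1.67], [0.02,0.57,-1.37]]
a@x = [[2.12, -1.15, -0.74], [3.6, -0.93, -1.97], [0.67, 0.07, -3.85]]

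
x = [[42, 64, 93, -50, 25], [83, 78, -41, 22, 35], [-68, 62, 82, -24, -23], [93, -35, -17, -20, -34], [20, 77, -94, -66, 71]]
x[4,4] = 71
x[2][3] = -24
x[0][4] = 25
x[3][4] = -34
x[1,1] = 78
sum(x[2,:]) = 29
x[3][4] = -34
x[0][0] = 42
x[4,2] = -94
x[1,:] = [83, 78, -41, 22, 35]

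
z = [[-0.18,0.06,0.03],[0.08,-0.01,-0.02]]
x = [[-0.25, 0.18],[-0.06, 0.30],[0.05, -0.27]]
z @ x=[[0.04, -0.02], [-0.02, 0.02]]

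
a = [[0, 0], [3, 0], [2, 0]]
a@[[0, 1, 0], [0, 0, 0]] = [[0, 0, 0], [0, 3, 0], [0, 2, 0]]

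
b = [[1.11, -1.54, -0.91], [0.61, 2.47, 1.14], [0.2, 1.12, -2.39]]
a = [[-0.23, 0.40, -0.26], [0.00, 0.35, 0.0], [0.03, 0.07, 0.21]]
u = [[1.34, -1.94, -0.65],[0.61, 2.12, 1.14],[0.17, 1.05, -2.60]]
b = a + u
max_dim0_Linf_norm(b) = 2.47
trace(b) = 1.19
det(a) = -0.01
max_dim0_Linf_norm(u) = 2.6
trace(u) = 0.86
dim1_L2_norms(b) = [2.11, 2.79, 2.65]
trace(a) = 0.33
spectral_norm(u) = 3.19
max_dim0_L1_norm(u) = 5.11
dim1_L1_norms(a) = [0.89, 0.35, 0.31]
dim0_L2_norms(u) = [1.48, 3.06, 2.91]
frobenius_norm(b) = 4.38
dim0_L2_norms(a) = [0.23, 0.54, 0.33]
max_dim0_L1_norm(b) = 5.13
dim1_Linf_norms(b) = [1.54, 2.47, 2.39]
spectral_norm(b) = 3.26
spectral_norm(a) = 0.60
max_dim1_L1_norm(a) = 0.89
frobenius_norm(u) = 4.48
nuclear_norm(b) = 7.16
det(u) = -12.62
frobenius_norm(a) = 0.67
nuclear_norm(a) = 0.97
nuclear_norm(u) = 7.41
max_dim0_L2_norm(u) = 3.06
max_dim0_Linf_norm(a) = 0.4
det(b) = -10.74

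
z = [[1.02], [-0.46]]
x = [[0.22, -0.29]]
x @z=[[0.36]]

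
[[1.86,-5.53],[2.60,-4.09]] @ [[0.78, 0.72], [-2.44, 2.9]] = [[14.94, -14.70], [12.01, -9.99]]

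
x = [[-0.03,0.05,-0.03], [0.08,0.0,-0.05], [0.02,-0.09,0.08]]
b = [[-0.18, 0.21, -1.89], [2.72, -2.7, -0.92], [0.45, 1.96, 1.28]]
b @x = [[-0.02, 0.16, -0.16], [-0.32, 0.22, -0.02], [0.17, -0.09, -0.01]]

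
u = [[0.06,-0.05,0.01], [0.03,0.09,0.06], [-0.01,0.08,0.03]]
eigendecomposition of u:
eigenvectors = [[-0.44, -0.9, -0.42], [-0.38, 0.03, 0.67], [0.81, 0.43, 0.61]]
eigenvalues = [-0.0, 0.06, 0.13]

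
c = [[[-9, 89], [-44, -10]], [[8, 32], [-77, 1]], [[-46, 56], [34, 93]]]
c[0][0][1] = 89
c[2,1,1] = 93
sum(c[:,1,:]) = -3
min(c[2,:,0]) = -46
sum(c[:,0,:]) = 130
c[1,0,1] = 32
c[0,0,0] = -9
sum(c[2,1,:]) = 127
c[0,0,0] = -9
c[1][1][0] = -77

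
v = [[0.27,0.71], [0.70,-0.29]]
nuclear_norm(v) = 1.52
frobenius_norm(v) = 1.07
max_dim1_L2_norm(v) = 0.76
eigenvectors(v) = [[0.83, -0.56], [0.56, 0.83]]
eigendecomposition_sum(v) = [[0.51,  0.35], [0.35,  0.24]] + [[-0.24, 0.36], [0.35, -0.53]]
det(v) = -0.58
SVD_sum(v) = [[-0.20, 0.53], [0.19, -0.49]] + [[0.47, 0.18], [0.51, 0.2]]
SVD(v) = [[-0.74,  0.68], [0.68,  0.74]] @ diag([0.7697480692301066, 0.7473873894551091]) @ [[0.36, -0.93],  [0.93, 0.36]]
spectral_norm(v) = 0.77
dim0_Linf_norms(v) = [0.7, 0.71]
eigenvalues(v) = [0.75, -0.77]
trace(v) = -0.02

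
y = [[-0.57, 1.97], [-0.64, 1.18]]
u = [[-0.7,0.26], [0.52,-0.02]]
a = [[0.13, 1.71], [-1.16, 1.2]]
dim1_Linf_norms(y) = [1.97, 1.18]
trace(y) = 0.61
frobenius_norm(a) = 2.39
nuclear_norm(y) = 2.68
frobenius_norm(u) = 0.91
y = a + u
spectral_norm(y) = 2.44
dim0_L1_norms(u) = [1.22, 0.28]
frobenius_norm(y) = 2.45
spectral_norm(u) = 0.90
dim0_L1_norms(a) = [1.29, 2.91]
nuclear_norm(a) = 3.16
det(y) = 0.59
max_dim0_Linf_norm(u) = 0.7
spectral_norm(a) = 2.18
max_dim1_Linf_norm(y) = 1.97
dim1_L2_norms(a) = [1.71, 1.67]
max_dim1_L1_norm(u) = 0.96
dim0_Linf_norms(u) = [0.7, 0.26]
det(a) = 2.14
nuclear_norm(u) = 1.03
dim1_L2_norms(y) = [2.05, 1.34]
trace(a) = 1.33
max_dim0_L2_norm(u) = 0.87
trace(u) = -0.72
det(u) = -0.12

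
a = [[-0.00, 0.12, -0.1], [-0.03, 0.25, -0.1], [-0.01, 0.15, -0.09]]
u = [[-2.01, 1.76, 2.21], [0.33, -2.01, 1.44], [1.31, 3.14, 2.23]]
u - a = [[-2.01, 1.64, 2.31], [0.36, -2.26, 1.54], [1.32, 2.99, 2.32]]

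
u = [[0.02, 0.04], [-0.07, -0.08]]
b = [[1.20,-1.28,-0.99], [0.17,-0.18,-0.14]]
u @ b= [[0.03, -0.03, -0.03], [-0.1, 0.10, 0.08]]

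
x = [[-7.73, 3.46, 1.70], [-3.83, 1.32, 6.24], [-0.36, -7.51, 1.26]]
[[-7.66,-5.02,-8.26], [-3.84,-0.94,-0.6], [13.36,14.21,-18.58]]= x @ [[0.15,-0.15,2.37], [-1.81,-1.86,2.5], [-0.14,0.15,0.83]]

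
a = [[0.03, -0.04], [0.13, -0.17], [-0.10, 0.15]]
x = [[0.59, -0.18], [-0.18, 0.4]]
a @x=[[0.02, -0.02], [0.11, -0.09], [-0.09, 0.08]]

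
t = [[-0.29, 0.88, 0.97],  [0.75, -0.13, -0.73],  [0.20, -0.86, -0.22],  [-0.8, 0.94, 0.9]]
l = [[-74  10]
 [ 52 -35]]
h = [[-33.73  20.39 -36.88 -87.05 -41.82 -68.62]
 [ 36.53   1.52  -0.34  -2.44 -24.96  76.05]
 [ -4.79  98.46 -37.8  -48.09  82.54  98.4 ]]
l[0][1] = 10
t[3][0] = -0.802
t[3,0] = -0.802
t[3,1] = 0.937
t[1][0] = 0.748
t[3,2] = 0.903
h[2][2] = -37.8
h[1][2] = -0.34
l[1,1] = -35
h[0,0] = -33.73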